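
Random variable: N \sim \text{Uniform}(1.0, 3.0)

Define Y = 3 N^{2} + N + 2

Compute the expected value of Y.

E[Y] = 3*E[N²] + 1*E[N] + 2
E[N] = 2
E[N²] = Var(N) + (E[N])² = 0.33333333 + 4 = 4.3333333
E[Y] = 3*4.3333333 + 1*2 + 2 = 17

17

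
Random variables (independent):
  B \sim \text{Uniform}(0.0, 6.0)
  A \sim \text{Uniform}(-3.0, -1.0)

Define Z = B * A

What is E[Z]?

For independent RVs: E[XY] = E[X]*E[Y]
E[B] = 3
E[A] = -2
E[Z] = 3 * (-2) = -6

-6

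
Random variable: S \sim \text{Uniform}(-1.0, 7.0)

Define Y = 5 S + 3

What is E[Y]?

For Y = 5S + 3:
E[Y] = 5 * E[S] + 3
E[S] = (-1 + 7)/2 = 3
E[Y] = 5 * 3 + 3 = 18

18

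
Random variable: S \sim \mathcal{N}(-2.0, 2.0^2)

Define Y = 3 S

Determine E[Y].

For Y = 3S:
E[Y] = 3 * E[S]
E[S] = -2.0 = -2
E[Y] = 3 * (-2) = -6

-6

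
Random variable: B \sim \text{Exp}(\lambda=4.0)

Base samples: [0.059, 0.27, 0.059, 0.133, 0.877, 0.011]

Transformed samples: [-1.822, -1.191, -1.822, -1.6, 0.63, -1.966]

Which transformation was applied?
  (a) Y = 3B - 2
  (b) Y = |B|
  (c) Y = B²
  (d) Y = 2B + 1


Checking option (a) Y = 3B - 2:
  B = 0.059 -> Y = -1.822 ✓
  B = 0.27 -> Y = -1.191 ✓
  B = 0.059 -> Y = -1.822 ✓
All samples match this transformation.

(a) 3B - 2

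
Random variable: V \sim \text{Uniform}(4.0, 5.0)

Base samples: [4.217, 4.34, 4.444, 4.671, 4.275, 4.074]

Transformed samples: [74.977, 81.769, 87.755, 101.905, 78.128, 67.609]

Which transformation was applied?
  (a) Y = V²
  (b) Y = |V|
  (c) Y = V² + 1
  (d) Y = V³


Checking option (d) Y = V³:
  V = 4.217 -> Y = 74.977 ✓
  V = 4.34 -> Y = 81.769 ✓
  V = 4.444 -> Y = 87.755 ✓
All samples match this transformation.

(d) V³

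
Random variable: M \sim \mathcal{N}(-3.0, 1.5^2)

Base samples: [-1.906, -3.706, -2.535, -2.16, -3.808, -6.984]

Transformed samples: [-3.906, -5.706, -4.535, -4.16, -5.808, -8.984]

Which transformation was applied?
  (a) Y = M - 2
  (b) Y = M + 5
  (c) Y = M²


Checking option (a) Y = M - 2:
  M = -1.906 -> Y = -3.906 ✓
  M = -3.706 -> Y = -5.706 ✓
  M = -2.535 -> Y = -4.535 ✓
All samples match this transformation.

(a) M - 2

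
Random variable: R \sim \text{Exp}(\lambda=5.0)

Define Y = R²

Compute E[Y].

Using E[X²] = Var(X) + (E[X])²:
E[R] = 0.2
Var(R) = 1/5.0^2 = 0.04
E[R²] = 0.04 + 0.2² = 0.04 + 0.04 = 0.08

0.08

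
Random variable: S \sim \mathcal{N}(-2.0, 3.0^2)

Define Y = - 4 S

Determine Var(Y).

For Y = aS + b: Var(Y) = a² * Var(S)
Var(S) = 3.0^2 = 9
Var(Y) = (-4)² * 9 = 16 * 9 = 144

144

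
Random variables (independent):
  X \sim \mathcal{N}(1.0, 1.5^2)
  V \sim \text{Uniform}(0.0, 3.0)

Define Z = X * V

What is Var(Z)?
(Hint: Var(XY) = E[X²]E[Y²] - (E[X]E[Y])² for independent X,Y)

Var(XY) = E[X²]E[Y²] - (E[X]E[Y])²
E[X] = 1, Var(X) = 2.25
E[V] = 1.5, Var(V) = 0.75
E[X²] = 2.25 + 1² = 3.25
E[V²] = 0.75 + 1.5² = 3
Var(Z) = 3.25*3 - (1*1.5)²
= 9.75 - 2.25 = 7.5

7.5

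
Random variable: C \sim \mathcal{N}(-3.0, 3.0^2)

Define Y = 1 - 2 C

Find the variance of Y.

For Y = aC + b: Var(Y) = a² * Var(C)
Var(C) = 3.0^2 = 9
Var(Y) = (-2)² * 9 = 4 * 9 = 36

36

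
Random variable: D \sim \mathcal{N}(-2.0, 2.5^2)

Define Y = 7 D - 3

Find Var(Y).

For Y = aD + b: Var(Y) = a² * Var(D)
Var(D) = 2.5^2 = 6.25
Var(Y) = 7² * 6.25 = 49 * 6.25 = 306.25

306.25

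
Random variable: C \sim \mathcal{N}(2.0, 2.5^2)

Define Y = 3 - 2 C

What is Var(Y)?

For Y = aC + b: Var(Y) = a² * Var(C)
Var(C) = 2.5^2 = 6.25
Var(Y) = (-2)² * 6.25 = 4 * 6.25 = 25

25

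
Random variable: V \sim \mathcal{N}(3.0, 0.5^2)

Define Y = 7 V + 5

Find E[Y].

For Y = 7V + 5:
E[Y] = 7 * E[V] + 5
E[V] = 3.0 = 3
E[Y] = 7 * 3 + 5 = 26

26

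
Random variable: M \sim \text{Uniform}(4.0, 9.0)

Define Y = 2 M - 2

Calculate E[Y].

For Y = 2M - 2:
E[Y] = 2 * E[M] - 2
E[M] = (4 + 9)/2 = 6.5
E[Y] = 2 * 6.5 - 2 = 11

11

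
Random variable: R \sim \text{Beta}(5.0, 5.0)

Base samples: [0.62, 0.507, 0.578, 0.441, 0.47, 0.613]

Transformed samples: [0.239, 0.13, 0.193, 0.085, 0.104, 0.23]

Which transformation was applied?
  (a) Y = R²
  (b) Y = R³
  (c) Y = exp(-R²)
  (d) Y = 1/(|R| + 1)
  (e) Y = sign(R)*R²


Checking option (b) Y = R³:
  R = 0.62 -> Y = 0.239 ✓
  R = 0.507 -> Y = 0.13 ✓
  R = 0.578 -> Y = 0.193 ✓
All samples match this transformation.

(b) R³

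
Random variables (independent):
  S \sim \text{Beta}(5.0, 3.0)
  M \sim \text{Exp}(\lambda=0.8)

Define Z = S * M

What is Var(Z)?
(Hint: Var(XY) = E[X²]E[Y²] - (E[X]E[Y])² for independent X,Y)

Var(XY) = E[X²]E[Y²] - (E[X]E[Y])²
E[S] = 0.625, Var(S) = 0.026041667
E[M] = 1.25, Var(M) = 1.5625
E[S²] = 0.026041667 + 0.625² = 0.41666667
E[M²] = 1.5625 + 1.25² = 3.125
Var(Z) = 0.41666667*3.125 - (0.625*1.25)²
= 1.3020833 - 0.61035156 = 0.69173177

0.69173177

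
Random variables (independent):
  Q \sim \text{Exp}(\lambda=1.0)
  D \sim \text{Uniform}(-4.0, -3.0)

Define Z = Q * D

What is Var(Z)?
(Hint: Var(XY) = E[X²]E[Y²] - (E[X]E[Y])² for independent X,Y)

Var(XY) = E[X²]E[Y²] - (E[X]E[Y])²
E[Q] = 1, Var(Q) = 1
E[D] = -3.5, Var(D) = 0.083333333
E[Q²] = 1 + 1² = 2
E[D²] = 0.083333333 + (-3.5)² = 12.333333
Var(Z) = 2*12.333333 - (1*(-3.5))²
= 24.666667 - 12.25 = 12.416667

12.416667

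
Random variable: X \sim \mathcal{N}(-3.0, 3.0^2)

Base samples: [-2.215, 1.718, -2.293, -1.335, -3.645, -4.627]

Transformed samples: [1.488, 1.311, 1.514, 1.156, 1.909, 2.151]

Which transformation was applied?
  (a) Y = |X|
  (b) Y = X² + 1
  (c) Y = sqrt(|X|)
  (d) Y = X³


Checking option (c) Y = sqrt(|X|):
  X = -2.215 -> Y = 1.488 ✓
  X = 1.718 -> Y = 1.311 ✓
  X = -2.293 -> Y = 1.514 ✓
All samples match this transformation.

(c) sqrt(|X|)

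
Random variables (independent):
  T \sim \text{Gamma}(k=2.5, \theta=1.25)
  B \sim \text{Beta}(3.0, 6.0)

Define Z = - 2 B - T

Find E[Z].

E[Z] = -1*E[T] - 2*E[B]
E[T] = 3.125
E[B] = 0.33333333
E[Z] = -1*3.125 - 2*0.33333333 = -3.7916667

-3.7916667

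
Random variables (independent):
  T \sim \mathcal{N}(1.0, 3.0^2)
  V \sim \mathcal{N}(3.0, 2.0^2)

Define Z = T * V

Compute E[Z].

For independent RVs: E[XY] = E[X]*E[Y]
E[T] = 1
E[V] = 3
E[Z] = 1 * 3 = 3

3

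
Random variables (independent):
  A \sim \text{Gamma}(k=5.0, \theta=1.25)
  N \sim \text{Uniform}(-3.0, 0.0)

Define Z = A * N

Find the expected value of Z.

For independent RVs: E[XY] = E[X]*E[Y]
E[A] = 6.25
E[N] = -1.5
E[Z] = 6.25 * (-1.5) = -9.375

-9.375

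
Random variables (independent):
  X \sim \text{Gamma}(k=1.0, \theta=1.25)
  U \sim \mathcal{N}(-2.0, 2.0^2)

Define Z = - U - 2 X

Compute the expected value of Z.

E[Z] = -2*E[X] - 1*E[U]
E[X] = 1.25
E[U] = -2
E[Z] = -2*1.25 - 1*(-2) = -0.5

-0.5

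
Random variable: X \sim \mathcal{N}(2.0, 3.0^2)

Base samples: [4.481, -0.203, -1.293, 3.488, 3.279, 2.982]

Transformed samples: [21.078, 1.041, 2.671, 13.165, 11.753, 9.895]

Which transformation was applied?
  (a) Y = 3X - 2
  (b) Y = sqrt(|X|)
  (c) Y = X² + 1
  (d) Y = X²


Checking option (c) Y = X² + 1:
  X = 4.481 -> Y = 21.078 ✓
  X = -0.203 -> Y = 1.041 ✓
  X = -1.293 -> Y = 2.671 ✓
All samples match this transformation.

(c) X² + 1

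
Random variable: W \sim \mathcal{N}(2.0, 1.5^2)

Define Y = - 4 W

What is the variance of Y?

For Y = aW + b: Var(Y) = a² * Var(W)
Var(W) = 1.5^2 = 2.25
Var(Y) = (-4)² * 2.25 = 16 * 2.25 = 36

36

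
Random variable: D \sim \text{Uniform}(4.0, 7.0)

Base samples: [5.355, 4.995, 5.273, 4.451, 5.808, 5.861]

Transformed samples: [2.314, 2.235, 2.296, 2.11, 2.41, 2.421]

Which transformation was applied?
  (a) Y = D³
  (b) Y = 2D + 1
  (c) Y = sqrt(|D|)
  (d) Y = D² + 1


Checking option (c) Y = sqrt(|D|):
  D = 5.355 -> Y = 2.314 ✓
  D = 4.995 -> Y = 2.235 ✓
  D = 5.273 -> Y = 2.296 ✓
All samples match this transformation.

(c) sqrt(|D|)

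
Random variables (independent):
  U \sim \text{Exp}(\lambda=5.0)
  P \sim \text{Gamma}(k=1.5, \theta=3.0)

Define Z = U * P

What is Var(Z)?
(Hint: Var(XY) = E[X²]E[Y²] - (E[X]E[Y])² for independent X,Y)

Var(XY) = E[X²]E[Y²] - (E[X]E[Y])²
E[U] = 0.2, Var(U) = 0.04
E[P] = 4.5, Var(P) = 13.5
E[U²] = 0.04 + 0.2² = 0.08
E[P²] = 13.5 + 4.5² = 33.75
Var(Z) = 0.08*33.75 - (0.2*4.5)²
= 2.7 - 0.81 = 1.89

1.89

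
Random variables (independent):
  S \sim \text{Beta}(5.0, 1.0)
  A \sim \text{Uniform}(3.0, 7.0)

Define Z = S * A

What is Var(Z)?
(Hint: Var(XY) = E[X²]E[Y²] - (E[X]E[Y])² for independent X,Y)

Var(XY) = E[X²]E[Y²] - (E[X]E[Y])²
E[S] = 0.83333333, Var(S) = 0.01984127
E[A] = 5, Var(A) = 1.3333333
E[S²] = 0.01984127 + 0.83333333² = 0.71428571
E[A²] = 1.3333333 + 5² = 26.333333
Var(Z) = 0.71428571*26.333333 - (0.83333333*5)²
= 18.809524 - 17.361111 = 1.4484127

1.4484127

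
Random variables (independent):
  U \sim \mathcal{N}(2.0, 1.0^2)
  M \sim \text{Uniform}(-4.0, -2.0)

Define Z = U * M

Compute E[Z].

For independent RVs: E[XY] = E[X]*E[Y]
E[U] = 2
E[M] = -3
E[Z] = 2 * (-3) = -6

-6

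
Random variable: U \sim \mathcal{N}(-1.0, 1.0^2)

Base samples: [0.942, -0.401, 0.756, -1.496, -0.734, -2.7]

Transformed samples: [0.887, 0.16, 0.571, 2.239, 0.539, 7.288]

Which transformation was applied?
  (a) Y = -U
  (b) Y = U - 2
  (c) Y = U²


Checking option (c) Y = U²:
  U = 0.942 -> Y = 0.887 ✓
  U = -0.401 -> Y = 0.16 ✓
  U = 0.756 -> Y = 0.571 ✓
All samples match this transformation.

(c) U²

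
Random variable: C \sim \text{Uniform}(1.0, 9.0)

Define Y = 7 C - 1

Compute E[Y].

For Y = 7C - 1:
E[Y] = 7 * E[C] - 1
E[C] = (1 + 9)/2 = 5
E[Y] = 7 * 5 - 1 = 34

34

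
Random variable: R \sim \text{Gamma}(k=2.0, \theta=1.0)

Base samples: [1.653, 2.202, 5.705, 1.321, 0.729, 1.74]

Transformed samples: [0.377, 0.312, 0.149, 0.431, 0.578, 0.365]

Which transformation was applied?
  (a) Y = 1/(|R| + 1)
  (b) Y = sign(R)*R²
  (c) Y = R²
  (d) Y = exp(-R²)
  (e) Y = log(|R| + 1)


Checking option (a) Y = 1/(|R| + 1):
  R = 1.653 -> Y = 0.377 ✓
  R = 2.202 -> Y = 0.312 ✓
  R = 5.705 -> Y = 0.149 ✓
All samples match this transformation.

(a) 1/(|R| + 1)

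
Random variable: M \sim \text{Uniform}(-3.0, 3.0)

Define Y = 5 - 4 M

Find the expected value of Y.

For Y = -4M + 5:
E[Y] = -4 * E[M] + 5
E[M] = (-3 + 3)/2 = 0
E[Y] = -4 * 0 + 5 = 5

5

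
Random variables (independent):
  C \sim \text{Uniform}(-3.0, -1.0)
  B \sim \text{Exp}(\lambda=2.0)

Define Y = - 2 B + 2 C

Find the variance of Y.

For independent RVs: Var(aX + bY) = a²Var(X) + b²Var(Y)
Var(C) = 0.33333333
Var(B) = 0.25
Var(Y) = 2²*0.33333333 + (-2)²*0.25
= 4*0.33333333 + 4*0.25 = 2.3333333

2.3333333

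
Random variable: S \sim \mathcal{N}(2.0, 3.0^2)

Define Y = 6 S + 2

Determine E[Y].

For Y = 6S + 2:
E[Y] = 6 * E[S] + 2
E[S] = 2.0 = 2
E[Y] = 6 * 2 + 2 = 14

14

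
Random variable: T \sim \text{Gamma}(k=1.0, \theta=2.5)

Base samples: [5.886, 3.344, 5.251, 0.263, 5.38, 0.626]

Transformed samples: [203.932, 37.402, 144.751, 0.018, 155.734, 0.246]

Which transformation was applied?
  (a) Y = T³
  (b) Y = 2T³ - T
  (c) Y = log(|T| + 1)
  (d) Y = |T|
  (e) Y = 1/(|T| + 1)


Checking option (a) Y = T³:
  T = 5.886 -> Y = 203.932 ✓
  T = 3.344 -> Y = 37.402 ✓
  T = 5.251 -> Y = 144.751 ✓
All samples match this transformation.

(a) T³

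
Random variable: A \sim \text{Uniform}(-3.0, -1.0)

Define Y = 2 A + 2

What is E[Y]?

For Y = 2A + 2:
E[Y] = 2 * E[A] + 2
E[A] = (-3 - 1)/2 = -2
E[Y] = 2 * (-2) + 2 = -2

-2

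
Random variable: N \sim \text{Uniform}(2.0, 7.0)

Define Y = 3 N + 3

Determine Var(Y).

For Y = aN + b: Var(Y) = a² * Var(N)
Var(N) = (7 - 2)^2/12 = 2.0833333
Var(Y) = 3² * 2.0833333 = 9 * 2.0833333 = 18.75

18.75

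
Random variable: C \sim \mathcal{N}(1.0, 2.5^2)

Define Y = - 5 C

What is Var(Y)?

For Y = aC + b: Var(Y) = a² * Var(C)
Var(C) = 2.5^2 = 6.25
Var(Y) = (-5)² * 6.25 = 25 * 6.25 = 156.25

156.25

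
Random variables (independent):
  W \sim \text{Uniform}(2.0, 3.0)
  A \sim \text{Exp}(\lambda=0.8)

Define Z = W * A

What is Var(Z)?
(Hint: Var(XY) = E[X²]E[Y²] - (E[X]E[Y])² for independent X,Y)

Var(XY) = E[X²]E[Y²] - (E[X]E[Y])²
E[W] = 2.5, Var(W) = 0.083333333
E[A] = 1.25, Var(A) = 1.5625
E[W²] = 0.083333333 + 2.5² = 6.3333333
E[A²] = 1.5625 + 1.25² = 3.125
Var(Z) = 6.3333333*3.125 - (2.5*1.25)²
= 19.791667 - 9.765625 = 10.026042

10.026042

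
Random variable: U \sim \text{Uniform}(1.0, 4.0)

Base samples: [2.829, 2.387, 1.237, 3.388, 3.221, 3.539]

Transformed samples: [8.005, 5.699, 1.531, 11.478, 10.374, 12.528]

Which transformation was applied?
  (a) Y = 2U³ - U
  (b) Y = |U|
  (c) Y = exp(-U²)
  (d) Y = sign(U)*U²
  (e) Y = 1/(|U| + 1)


Checking option (d) Y = sign(U)*U²:
  U = 2.829 -> Y = 8.005 ✓
  U = 2.387 -> Y = 5.699 ✓
  U = 1.237 -> Y = 1.531 ✓
All samples match this transformation.

(d) sign(U)*U²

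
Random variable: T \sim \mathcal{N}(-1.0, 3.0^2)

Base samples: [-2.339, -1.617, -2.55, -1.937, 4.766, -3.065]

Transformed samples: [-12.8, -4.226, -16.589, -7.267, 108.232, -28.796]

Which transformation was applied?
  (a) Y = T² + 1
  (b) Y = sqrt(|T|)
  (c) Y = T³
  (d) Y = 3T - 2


Checking option (c) Y = T³:
  T = -2.339 -> Y = -12.8 ✓
  T = -1.617 -> Y = -4.226 ✓
  T = -2.55 -> Y = -16.589 ✓
All samples match this transformation.

(c) T³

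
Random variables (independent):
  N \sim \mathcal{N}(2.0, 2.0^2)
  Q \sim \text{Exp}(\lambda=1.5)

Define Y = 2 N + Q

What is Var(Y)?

For independent RVs: Var(aX + bY) = a²Var(X) + b²Var(Y)
Var(N) = 4
Var(Q) = 0.44444444
Var(Y) = 2²*4 + 1²*0.44444444
= 4*4 + 1*0.44444444 = 16.444444

16.444444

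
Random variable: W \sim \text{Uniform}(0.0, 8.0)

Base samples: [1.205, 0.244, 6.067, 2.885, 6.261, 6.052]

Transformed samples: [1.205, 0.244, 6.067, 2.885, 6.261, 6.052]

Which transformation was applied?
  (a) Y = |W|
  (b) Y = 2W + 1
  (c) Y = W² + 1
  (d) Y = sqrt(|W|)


Checking option (a) Y = |W|:
  W = 1.205 -> Y = 1.205 ✓
  W = 0.244 -> Y = 0.244 ✓
  W = 6.067 -> Y = 6.067 ✓
All samples match this transformation.

(a) |W|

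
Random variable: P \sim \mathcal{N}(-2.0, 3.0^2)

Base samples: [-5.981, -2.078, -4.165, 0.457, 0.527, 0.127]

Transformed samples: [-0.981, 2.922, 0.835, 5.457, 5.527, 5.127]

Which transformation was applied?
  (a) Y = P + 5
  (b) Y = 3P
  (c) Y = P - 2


Checking option (a) Y = P + 5:
  P = -5.981 -> Y = -0.981 ✓
  P = -2.078 -> Y = 2.922 ✓
  P = -4.165 -> Y = 0.835 ✓
All samples match this transformation.

(a) P + 5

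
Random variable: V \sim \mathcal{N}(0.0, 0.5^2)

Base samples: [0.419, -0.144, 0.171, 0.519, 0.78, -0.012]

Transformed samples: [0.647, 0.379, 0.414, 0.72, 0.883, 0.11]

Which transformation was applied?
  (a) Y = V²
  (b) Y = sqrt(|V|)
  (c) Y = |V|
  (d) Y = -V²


Checking option (b) Y = sqrt(|V|):
  V = 0.419 -> Y = 0.647 ✓
  V = -0.144 -> Y = 0.379 ✓
  V = 0.171 -> Y = 0.414 ✓
All samples match this transformation.

(b) sqrt(|V|)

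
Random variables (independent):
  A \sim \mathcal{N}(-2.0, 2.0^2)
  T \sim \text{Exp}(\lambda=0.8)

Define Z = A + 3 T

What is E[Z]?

E[Z] = 1*E[A] + 3*E[T]
E[A] = -2
E[T] = 1.25
E[Z] = 1*(-2) + 3*1.25 = 1.75

1.75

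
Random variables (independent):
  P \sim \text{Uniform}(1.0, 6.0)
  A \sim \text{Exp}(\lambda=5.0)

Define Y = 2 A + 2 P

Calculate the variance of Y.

For independent RVs: Var(aX + bY) = a²Var(X) + b²Var(Y)
Var(P) = 2.0833333
Var(A) = 0.04
Var(Y) = 2²*2.0833333 + 2²*0.04
= 4*2.0833333 + 4*0.04 = 8.4933333

8.4933333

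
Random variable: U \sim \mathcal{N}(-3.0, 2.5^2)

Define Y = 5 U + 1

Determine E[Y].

For Y = 5U + 1:
E[Y] = 5 * E[U] + 1
E[U] = -3.0 = -3
E[Y] = 5 * (-3) + 1 = -14

-14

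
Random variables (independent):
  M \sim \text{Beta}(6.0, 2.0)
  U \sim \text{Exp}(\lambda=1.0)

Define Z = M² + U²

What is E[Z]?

E[Z] = E[M²] + E[U²]
E[M²] = Var(M) + E[M]² = 0.020833333 + 0.5625 = 0.58333333
E[U²] = Var(U) + E[U]² = 1 + 1 = 2
E[Z] = 0.58333333 + 2 = 2.5833333

2.5833333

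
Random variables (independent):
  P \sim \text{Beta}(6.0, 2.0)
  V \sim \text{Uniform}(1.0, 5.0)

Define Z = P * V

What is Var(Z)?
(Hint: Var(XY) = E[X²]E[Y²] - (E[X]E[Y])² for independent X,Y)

Var(XY) = E[X²]E[Y²] - (E[X]E[Y])²
E[P] = 0.75, Var(P) = 0.020833333
E[V] = 3, Var(V) = 1.3333333
E[P²] = 0.020833333 + 0.75² = 0.58333333
E[V²] = 1.3333333 + 3² = 10.333333
Var(Z) = 0.58333333*10.333333 - (0.75*3)²
= 6.0277778 - 5.0625 = 0.96527778

0.96527778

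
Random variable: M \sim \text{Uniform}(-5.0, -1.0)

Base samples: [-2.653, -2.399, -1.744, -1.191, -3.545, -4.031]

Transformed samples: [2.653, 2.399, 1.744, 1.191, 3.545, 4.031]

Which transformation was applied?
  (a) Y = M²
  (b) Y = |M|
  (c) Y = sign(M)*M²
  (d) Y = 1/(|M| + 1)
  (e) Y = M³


Checking option (b) Y = |M|:
  M = -2.653 -> Y = 2.653 ✓
  M = -2.399 -> Y = 2.399 ✓
  M = -1.744 -> Y = 1.744 ✓
All samples match this transformation.

(b) |M|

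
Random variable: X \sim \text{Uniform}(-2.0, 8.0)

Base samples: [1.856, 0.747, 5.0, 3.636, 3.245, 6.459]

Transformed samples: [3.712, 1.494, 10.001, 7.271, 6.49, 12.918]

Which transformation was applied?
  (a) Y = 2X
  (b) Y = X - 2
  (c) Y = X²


Checking option (a) Y = 2X:
  X = 1.856 -> Y = 3.712 ✓
  X = 0.747 -> Y = 1.494 ✓
  X = 5.0 -> Y = 10.001 ✓
All samples match this transformation.

(a) 2X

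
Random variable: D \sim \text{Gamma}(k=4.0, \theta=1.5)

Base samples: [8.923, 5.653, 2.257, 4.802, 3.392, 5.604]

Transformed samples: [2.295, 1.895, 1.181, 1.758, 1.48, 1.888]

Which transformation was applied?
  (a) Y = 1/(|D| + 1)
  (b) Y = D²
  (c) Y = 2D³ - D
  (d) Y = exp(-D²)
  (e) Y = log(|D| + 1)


Checking option (e) Y = log(|D| + 1):
  D = 8.923 -> Y = 2.295 ✓
  D = 5.653 -> Y = 1.895 ✓
  D = 2.257 -> Y = 1.181 ✓
All samples match this transformation.

(e) log(|D| + 1)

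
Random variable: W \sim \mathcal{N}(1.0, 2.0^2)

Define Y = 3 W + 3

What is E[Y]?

For Y = 3W + 3:
E[Y] = 3 * E[W] + 3
E[W] = 1.0 = 1
E[Y] = 3 * 1 + 3 = 6

6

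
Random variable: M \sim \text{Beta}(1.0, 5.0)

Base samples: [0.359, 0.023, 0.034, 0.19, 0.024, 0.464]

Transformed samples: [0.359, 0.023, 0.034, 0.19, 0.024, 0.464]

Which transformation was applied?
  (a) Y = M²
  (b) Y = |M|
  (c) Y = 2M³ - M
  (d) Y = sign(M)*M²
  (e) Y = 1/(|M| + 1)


Checking option (b) Y = |M|:
  M = 0.359 -> Y = 0.359 ✓
  M = 0.023 -> Y = 0.023 ✓
  M = 0.034 -> Y = 0.034 ✓
All samples match this transformation.

(b) |M|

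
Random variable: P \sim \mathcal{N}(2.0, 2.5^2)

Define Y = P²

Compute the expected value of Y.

E[P²] = Var(P) + (E[P])² = 6.25 + 4 = 10.25

10.25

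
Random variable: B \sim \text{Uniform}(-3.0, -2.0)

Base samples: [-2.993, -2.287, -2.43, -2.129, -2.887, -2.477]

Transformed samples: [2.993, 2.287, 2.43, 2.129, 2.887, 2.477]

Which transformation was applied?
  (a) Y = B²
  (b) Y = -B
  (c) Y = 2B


Checking option (b) Y = -B:
  B = -2.993 -> Y = 2.993 ✓
  B = -2.287 -> Y = 2.287 ✓
  B = -2.43 -> Y = 2.43 ✓
All samples match this transformation.

(b) -B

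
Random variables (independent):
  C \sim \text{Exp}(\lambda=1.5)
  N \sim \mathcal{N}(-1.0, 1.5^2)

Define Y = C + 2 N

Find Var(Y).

For independent RVs: Var(aX + bY) = a²Var(X) + b²Var(Y)
Var(C) = 0.44444444
Var(N) = 2.25
Var(Y) = 1²*0.44444444 + 2²*2.25
= 1*0.44444444 + 4*2.25 = 9.4444444

9.4444444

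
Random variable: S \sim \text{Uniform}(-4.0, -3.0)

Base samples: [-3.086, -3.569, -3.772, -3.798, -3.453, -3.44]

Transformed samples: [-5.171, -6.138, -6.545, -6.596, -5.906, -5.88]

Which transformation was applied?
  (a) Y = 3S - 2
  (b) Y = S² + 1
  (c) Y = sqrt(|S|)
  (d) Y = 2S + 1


Checking option (d) Y = 2S + 1:
  S = -3.086 -> Y = -5.171 ✓
  S = -3.569 -> Y = -6.138 ✓
  S = -3.772 -> Y = -6.545 ✓
All samples match this transformation.

(d) 2S + 1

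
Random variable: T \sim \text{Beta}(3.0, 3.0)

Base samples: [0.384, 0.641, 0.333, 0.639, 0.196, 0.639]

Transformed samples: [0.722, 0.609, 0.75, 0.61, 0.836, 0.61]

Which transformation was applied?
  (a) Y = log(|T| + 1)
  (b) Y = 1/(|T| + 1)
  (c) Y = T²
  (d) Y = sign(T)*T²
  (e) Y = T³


Checking option (b) Y = 1/(|T| + 1):
  T = 0.384 -> Y = 0.722 ✓
  T = 0.641 -> Y = 0.609 ✓
  T = 0.333 -> Y = 0.75 ✓
All samples match this transformation.

(b) 1/(|T| + 1)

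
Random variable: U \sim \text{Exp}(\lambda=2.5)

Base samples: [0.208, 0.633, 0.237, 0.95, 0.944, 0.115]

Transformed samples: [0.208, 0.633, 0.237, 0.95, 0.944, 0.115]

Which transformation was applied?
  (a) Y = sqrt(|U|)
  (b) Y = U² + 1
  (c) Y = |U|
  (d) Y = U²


Checking option (c) Y = |U|:
  U = 0.208 -> Y = 0.208 ✓
  U = 0.633 -> Y = 0.633 ✓
  U = 0.237 -> Y = 0.237 ✓
All samples match this transformation.

(c) |U|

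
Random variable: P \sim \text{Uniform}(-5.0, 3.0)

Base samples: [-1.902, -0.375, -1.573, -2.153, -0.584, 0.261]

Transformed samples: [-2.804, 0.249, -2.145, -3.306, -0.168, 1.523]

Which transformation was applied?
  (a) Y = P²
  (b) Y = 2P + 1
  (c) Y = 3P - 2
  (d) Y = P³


Checking option (b) Y = 2P + 1:
  P = -1.902 -> Y = -2.804 ✓
  P = -0.375 -> Y = 0.249 ✓
  P = -1.573 -> Y = -2.145 ✓
All samples match this transformation.

(b) 2P + 1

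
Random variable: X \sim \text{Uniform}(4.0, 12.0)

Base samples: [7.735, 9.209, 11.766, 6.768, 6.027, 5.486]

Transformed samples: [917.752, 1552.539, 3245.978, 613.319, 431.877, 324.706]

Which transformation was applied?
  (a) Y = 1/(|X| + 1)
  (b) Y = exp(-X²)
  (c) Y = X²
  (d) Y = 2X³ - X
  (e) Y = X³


Checking option (d) Y = 2X³ - X:
  X = 7.735 -> Y = 917.752 ✓
  X = 9.209 -> Y = 1552.539 ✓
  X = 11.766 -> Y = 3245.978 ✓
All samples match this transformation.

(d) 2X³ - X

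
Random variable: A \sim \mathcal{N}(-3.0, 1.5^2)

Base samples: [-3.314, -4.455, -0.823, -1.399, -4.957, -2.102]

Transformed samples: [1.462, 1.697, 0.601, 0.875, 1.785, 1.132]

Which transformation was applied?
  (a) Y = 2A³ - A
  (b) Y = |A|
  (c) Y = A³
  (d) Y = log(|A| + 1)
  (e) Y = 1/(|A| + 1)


Checking option (d) Y = log(|A| + 1):
  A = -3.314 -> Y = 1.462 ✓
  A = -4.455 -> Y = 1.697 ✓
  A = -0.823 -> Y = 0.601 ✓
All samples match this transformation.

(d) log(|A| + 1)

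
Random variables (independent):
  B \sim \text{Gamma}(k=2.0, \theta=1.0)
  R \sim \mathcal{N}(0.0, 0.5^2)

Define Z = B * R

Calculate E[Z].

For independent RVs: E[XY] = E[X]*E[Y]
E[B] = 2
E[R] = 0
E[Z] = 2 * 0 = 0

0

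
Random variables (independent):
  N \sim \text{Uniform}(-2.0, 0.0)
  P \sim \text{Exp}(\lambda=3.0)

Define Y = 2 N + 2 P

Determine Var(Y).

For independent RVs: Var(aX + bY) = a²Var(X) + b²Var(Y)
Var(N) = 0.33333333
Var(P) = 0.11111111
Var(Y) = 2²*0.33333333 + 2²*0.11111111
= 4*0.33333333 + 4*0.11111111 = 1.7777778

1.7777778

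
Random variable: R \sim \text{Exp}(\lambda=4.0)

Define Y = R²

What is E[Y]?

Using E[X²] = Var(X) + (E[X])²:
E[R] = 0.25
Var(R) = 1/4.0^2 = 0.0625
E[R²] = 0.0625 + 0.25² = 0.0625 + 0.0625 = 0.125

0.125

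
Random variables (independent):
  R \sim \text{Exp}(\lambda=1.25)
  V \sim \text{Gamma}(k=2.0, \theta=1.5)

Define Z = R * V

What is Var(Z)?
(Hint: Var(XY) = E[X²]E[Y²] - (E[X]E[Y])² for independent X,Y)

Var(XY) = E[X²]E[Y²] - (E[X]E[Y])²
E[R] = 0.8, Var(R) = 0.64
E[V] = 3, Var(V) = 4.5
E[R²] = 0.64 + 0.8² = 1.28
E[V²] = 4.5 + 3² = 13.5
Var(Z) = 1.28*13.5 - (0.8*3)²
= 17.28 - 5.76 = 11.52

11.52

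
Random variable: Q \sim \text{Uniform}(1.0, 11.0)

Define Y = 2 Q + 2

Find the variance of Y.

For Y = aQ + b: Var(Y) = a² * Var(Q)
Var(Q) = (11 - 1)^2/12 = 8.3333333
Var(Y) = 2² * 8.3333333 = 4 * 8.3333333 = 33.333333

33.333333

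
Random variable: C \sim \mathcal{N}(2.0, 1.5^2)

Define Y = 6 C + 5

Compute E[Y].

For Y = 6C + 5:
E[Y] = 6 * E[C] + 5
E[C] = 2.0 = 2
E[Y] = 6 * 2 + 5 = 17

17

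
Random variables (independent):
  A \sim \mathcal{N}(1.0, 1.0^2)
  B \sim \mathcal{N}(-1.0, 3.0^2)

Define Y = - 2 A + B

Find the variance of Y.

For independent RVs: Var(aX + bY) = a²Var(X) + b²Var(Y)
Var(A) = 1
Var(B) = 9
Var(Y) = (-2)²*1 + 1²*9
= 4*1 + 1*9 = 13

13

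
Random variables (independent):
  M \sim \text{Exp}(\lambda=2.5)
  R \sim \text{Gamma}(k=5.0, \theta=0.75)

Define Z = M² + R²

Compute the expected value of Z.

E[Z] = E[M²] + E[R²]
E[M²] = Var(M) + E[M]² = 0.16 + 0.16 = 0.32
E[R²] = Var(R) + E[R]² = 2.8125 + 14.0625 = 16.875
E[Z] = 0.32 + 16.875 = 17.195

17.195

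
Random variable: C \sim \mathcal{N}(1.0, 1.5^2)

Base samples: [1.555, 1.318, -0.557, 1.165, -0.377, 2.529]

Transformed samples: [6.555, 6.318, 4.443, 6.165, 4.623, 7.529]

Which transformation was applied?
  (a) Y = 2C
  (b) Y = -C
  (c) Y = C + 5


Checking option (c) Y = C + 5:
  C = 1.555 -> Y = 6.555 ✓
  C = 1.318 -> Y = 6.318 ✓
  C = -0.557 -> Y = 4.443 ✓
All samples match this transformation.

(c) C + 5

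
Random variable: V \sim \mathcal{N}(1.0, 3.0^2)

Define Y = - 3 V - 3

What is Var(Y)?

For Y = aV + b: Var(Y) = a² * Var(V)
Var(V) = 3.0^2 = 9
Var(Y) = (-3)² * 9 = 9 * 9 = 81

81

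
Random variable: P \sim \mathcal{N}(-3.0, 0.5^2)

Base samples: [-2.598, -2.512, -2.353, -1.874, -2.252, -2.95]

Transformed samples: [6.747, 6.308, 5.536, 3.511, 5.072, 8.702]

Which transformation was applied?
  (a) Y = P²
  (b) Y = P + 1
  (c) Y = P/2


Checking option (a) Y = P²:
  P = -2.598 -> Y = 6.747 ✓
  P = -2.512 -> Y = 6.308 ✓
  P = -2.353 -> Y = 5.536 ✓
All samples match this transformation.

(a) P²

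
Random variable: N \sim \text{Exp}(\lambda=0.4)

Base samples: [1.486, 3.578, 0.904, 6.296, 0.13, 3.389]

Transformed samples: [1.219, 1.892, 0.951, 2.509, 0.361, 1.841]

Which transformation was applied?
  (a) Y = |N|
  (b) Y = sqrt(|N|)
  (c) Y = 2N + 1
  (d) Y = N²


Checking option (b) Y = sqrt(|N|):
  N = 1.486 -> Y = 1.219 ✓
  N = 3.578 -> Y = 1.892 ✓
  N = 0.904 -> Y = 0.951 ✓
All samples match this transformation.

(b) sqrt(|N|)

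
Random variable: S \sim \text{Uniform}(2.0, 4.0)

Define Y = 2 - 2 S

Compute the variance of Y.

For Y = aS + b: Var(Y) = a² * Var(S)
Var(S) = (4 - 2)^2/12 = 0.33333333
Var(Y) = (-2)² * 0.33333333 = 4 * 0.33333333 = 1.3333333

1.3333333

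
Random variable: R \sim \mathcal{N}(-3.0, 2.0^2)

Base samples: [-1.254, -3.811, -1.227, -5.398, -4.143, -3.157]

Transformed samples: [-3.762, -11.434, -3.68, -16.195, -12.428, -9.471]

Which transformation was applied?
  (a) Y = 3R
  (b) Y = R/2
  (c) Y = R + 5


Checking option (a) Y = 3R:
  R = -1.254 -> Y = -3.762 ✓
  R = -3.811 -> Y = -11.434 ✓
  R = -1.227 -> Y = -3.68 ✓
All samples match this transformation.

(a) 3R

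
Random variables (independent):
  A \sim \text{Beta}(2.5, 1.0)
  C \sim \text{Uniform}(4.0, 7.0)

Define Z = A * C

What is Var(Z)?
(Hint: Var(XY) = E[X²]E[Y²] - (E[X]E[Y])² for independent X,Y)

Var(XY) = E[X²]E[Y²] - (E[X]E[Y])²
E[A] = 0.71428571, Var(A) = 0.045351474
E[C] = 5.5, Var(C) = 0.75
E[A²] = 0.045351474 + 0.71428571² = 0.55555556
E[C²] = 0.75 + 5.5² = 31
Var(Z) = 0.55555556*31 - (0.71428571*5.5)²
= 17.222222 - 15.433673 = 1.7885488

1.7885488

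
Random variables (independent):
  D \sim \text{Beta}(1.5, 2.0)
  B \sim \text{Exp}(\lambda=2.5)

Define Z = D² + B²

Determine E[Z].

E[Z] = E[D²] + E[B²]
E[D²] = Var(D) + E[D]² = 0.054421769 + 0.18367347 = 0.23809524
E[B²] = Var(B) + E[B]² = 0.16 + 0.16 = 0.32
E[Z] = 0.23809524 + 0.32 = 0.55809524

0.55809524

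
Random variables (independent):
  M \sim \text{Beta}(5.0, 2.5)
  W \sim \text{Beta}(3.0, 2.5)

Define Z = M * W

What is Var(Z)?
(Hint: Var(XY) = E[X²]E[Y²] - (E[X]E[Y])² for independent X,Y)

Var(XY) = E[X²]E[Y²] - (E[X]E[Y])²
E[M] = 0.66666667, Var(M) = 0.026143791
E[W] = 0.54545455, Var(W) = 0.038143675
E[M²] = 0.026143791 + 0.66666667² = 0.47058824
E[W²] = 0.038143675 + 0.54545455² = 0.33566434
Var(Z) = 0.47058824*0.33566434 - (0.66666667*0.54545455)²
= 0.15795969 - 0.1322314 = 0.025728282

0.025728282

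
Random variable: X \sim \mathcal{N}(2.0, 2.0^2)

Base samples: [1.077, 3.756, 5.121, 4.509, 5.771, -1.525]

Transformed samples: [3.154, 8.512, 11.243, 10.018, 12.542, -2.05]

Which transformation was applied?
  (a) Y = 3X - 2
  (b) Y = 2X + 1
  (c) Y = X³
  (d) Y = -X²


Checking option (b) Y = 2X + 1:
  X = 1.077 -> Y = 3.154 ✓
  X = 3.756 -> Y = 8.512 ✓
  X = 5.121 -> Y = 11.243 ✓
All samples match this transformation.

(b) 2X + 1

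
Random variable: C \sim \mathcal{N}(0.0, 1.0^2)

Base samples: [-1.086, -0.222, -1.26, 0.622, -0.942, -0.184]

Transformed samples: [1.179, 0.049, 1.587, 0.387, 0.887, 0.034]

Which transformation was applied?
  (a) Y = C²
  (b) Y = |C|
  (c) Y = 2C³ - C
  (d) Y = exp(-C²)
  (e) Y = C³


Checking option (a) Y = C²:
  C = -1.086 -> Y = 1.179 ✓
  C = -0.222 -> Y = 0.049 ✓
  C = -1.26 -> Y = 1.587 ✓
All samples match this transformation.

(a) C²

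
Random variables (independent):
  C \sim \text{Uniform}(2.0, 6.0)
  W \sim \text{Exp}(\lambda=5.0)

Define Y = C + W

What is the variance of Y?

For independent RVs: Var(aX + bY) = a²Var(X) + b²Var(Y)
Var(C) = 1.3333333
Var(W) = 0.04
Var(Y) = 1²*1.3333333 + 1²*0.04
= 1*1.3333333 + 1*0.04 = 1.3733333

1.3733333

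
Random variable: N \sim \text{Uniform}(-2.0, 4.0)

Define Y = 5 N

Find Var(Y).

For Y = aN + b: Var(Y) = a² * Var(N)
Var(N) = (4 + 2)^2/12 = 3
Var(Y) = 5² * 3 = 25 * 3 = 75

75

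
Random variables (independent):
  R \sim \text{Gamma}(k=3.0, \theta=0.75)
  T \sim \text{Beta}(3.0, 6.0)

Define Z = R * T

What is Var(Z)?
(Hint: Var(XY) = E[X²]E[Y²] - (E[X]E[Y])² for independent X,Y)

Var(XY) = E[X²]E[Y²] - (E[X]E[Y])²
E[R] = 2.25, Var(R) = 1.6875
E[T] = 0.33333333, Var(T) = 0.022222222
E[R²] = 1.6875 + 2.25² = 6.75
E[T²] = 0.022222222 + 0.33333333² = 0.13333333
Var(Z) = 6.75*0.13333333 - (2.25*0.33333333)²
= 0.9 - 0.5625 = 0.3375

0.3375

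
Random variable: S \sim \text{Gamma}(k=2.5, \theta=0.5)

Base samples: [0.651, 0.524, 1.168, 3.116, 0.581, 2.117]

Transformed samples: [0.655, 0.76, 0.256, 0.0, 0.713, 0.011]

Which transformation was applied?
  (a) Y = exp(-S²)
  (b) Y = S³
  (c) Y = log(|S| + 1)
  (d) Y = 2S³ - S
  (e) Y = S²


Checking option (a) Y = exp(-S²):
  S = 0.651 -> Y = 0.655 ✓
  S = 0.524 -> Y = 0.76 ✓
  S = 1.168 -> Y = 0.256 ✓
All samples match this transformation.

(a) exp(-S²)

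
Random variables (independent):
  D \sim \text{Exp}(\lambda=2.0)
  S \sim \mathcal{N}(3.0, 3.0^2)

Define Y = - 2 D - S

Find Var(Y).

For independent RVs: Var(aX + bY) = a²Var(X) + b²Var(Y)
Var(D) = 0.25
Var(S) = 9
Var(Y) = (-2)²*0.25 + (-1)²*9
= 4*0.25 + 1*9 = 10

10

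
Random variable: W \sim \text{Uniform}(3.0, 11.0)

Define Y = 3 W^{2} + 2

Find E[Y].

E[Y] = 3*E[W²] + 2
E[W] = 7
E[W²] = Var(W) + (E[W])² = 5.3333333 + 49 = 54.333333
E[Y] = 3*54.333333 + 2 = 165

165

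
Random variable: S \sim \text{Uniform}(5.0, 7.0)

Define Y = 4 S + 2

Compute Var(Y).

For Y = aS + b: Var(Y) = a² * Var(S)
Var(S) = (7 - 5)^2/12 = 0.33333333
Var(Y) = 4² * 0.33333333 = 16 * 0.33333333 = 5.3333333

5.3333333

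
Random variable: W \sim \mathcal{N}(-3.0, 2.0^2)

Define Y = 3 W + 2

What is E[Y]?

For Y = 3W + 2:
E[Y] = 3 * E[W] + 2
E[W] = -3.0 = -3
E[Y] = 3 * (-3) + 2 = -7

-7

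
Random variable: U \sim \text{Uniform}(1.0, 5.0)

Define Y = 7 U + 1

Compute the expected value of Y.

For Y = 7U + 1:
E[Y] = 7 * E[U] + 1
E[U] = (1 + 5)/2 = 3
E[Y] = 7 * 3 + 1 = 22

22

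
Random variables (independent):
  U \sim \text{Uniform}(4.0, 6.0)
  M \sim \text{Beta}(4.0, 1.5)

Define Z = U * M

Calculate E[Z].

For independent RVs: E[XY] = E[X]*E[Y]
E[U] = 5
E[M] = 0.72727273
E[Z] = 5 * 0.72727273 = 3.6363636

3.6363636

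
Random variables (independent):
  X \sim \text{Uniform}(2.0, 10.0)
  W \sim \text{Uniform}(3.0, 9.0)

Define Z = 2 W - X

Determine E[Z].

E[Z] = -1*E[X] + 2*E[W]
E[X] = 6
E[W] = 6
E[Z] = -1*6 + 2*6 = 6

6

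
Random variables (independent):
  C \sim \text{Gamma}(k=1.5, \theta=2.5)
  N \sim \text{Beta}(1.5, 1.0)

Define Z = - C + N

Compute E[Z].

E[Z] = -1*E[C] + 1*E[N]
E[C] = 3.75
E[N] = 0.6
E[Z] = -1*3.75 + 1*0.6 = -3.15

-3.15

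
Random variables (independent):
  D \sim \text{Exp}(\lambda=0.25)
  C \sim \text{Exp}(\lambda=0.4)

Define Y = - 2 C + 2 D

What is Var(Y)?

For independent RVs: Var(aX + bY) = a²Var(X) + b²Var(Y)
Var(D) = 16
Var(C) = 6.25
Var(Y) = 2²*16 + (-2)²*6.25
= 4*16 + 4*6.25 = 89

89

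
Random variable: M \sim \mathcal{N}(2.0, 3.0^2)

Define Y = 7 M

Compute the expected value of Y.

For Y = 7M:
E[Y] = 7 * E[M]
E[M] = 2.0 = 2
E[Y] = 7 * 2 = 14

14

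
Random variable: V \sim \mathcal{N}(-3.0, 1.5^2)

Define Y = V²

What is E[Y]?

Using E[X²] = Var(X) + (E[X])²:
E[V] = -3
Var(V) = 1.5^2 = 2.25
E[V²] = 2.25 + (-3)² = 2.25 + 9 = 11.25

11.25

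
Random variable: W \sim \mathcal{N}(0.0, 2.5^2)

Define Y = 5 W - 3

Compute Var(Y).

For Y = aW + b: Var(Y) = a² * Var(W)
Var(W) = 2.5^2 = 6.25
Var(Y) = 5² * 6.25 = 25 * 6.25 = 156.25

156.25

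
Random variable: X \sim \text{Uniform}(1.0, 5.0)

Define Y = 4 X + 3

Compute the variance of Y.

For Y = aX + b: Var(Y) = a² * Var(X)
Var(X) = (5 - 1)^2/12 = 1.3333333
Var(Y) = 4² * 1.3333333 = 16 * 1.3333333 = 21.333333

21.333333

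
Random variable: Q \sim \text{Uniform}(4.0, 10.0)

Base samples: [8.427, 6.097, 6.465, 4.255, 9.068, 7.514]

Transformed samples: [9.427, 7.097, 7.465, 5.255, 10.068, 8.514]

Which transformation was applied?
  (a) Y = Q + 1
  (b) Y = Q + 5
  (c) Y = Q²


Checking option (a) Y = Q + 1:
  Q = 8.427 -> Y = 9.427 ✓
  Q = 6.097 -> Y = 7.097 ✓
  Q = 6.465 -> Y = 7.465 ✓
All samples match this transformation.

(a) Q + 1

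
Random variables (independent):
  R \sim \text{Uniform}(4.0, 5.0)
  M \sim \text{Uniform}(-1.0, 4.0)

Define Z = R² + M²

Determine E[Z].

E[Z] = E[R²] + E[M²]
E[R²] = Var(R) + E[R]² = 0.083333333 + 20.25 = 20.333333
E[M²] = Var(M) + E[M]² = 2.0833333 + 2.25 = 4.3333333
E[Z] = 20.333333 + 4.3333333 = 24.666667

24.666667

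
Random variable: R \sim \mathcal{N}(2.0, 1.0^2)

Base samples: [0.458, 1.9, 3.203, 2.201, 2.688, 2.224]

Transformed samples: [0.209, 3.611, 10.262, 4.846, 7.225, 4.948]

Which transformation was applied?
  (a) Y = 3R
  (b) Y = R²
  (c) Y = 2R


Checking option (b) Y = R²:
  R = 0.458 -> Y = 0.209 ✓
  R = 1.9 -> Y = 3.611 ✓
  R = 3.203 -> Y = 10.262 ✓
All samples match this transformation.

(b) R²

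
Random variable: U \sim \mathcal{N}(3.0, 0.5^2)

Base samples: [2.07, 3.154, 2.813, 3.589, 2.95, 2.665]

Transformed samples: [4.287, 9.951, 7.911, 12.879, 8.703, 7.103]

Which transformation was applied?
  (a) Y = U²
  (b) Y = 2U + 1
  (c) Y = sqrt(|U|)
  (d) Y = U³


Checking option (a) Y = U²:
  U = 2.07 -> Y = 4.287 ✓
  U = 3.154 -> Y = 9.951 ✓
  U = 2.813 -> Y = 7.911 ✓
All samples match this transformation.

(a) U²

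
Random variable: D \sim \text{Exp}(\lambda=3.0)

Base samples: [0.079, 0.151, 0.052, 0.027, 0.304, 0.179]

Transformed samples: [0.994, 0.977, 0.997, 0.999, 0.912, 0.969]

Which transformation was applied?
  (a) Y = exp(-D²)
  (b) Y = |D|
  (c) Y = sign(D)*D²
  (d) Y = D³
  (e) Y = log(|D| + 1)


Checking option (a) Y = exp(-D²):
  D = 0.079 -> Y = 0.994 ✓
  D = 0.151 -> Y = 0.977 ✓
  D = 0.052 -> Y = 0.997 ✓
All samples match this transformation.

(a) exp(-D²)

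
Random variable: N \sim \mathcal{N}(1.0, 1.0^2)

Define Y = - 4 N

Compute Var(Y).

For Y = aN + b: Var(Y) = a² * Var(N)
Var(N) = 1.0^2 = 1
Var(Y) = (-4)² * 1 = 16 * 1 = 16

16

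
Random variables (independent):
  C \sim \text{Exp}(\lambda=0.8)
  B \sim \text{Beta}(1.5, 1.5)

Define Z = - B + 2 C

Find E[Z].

E[Z] = 2*E[C] - 1*E[B]
E[C] = 1.25
E[B] = 0.5
E[Z] = 2*1.25 - 1*0.5 = 2

2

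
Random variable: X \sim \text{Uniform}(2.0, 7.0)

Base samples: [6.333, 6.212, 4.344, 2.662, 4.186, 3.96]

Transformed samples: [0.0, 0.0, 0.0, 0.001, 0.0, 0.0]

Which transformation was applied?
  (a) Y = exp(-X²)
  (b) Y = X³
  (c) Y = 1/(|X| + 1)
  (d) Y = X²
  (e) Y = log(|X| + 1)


Checking option (a) Y = exp(-X²):
  X = 6.333 -> Y = 0.0 ✓
  X = 6.212 -> Y = 0.0 ✓
  X = 4.344 -> Y = 0.0 ✓
All samples match this transformation.

(a) exp(-X²)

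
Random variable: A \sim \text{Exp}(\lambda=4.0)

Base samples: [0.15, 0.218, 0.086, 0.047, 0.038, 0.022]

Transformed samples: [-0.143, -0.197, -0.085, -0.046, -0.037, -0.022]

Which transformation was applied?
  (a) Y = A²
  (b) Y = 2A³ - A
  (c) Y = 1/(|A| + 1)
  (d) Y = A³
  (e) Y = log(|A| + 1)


Checking option (b) Y = 2A³ - A:
  A = 0.15 -> Y = -0.143 ✓
  A = 0.218 -> Y = -0.197 ✓
  A = 0.086 -> Y = -0.085 ✓
All samples match this transformation.

(b) 2A³ - A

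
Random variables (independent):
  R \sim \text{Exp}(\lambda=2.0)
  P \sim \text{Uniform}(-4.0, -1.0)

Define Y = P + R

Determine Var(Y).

For independent RVs: Var(aX + bY) = a²Var(X) + b²Var(Y)
Var(R) = 0.25
Var(P) = 0.75
Var(Y) = 1²*0.25 + 1²*0.75
= 1*0.25 + 1*0.75 = 1

1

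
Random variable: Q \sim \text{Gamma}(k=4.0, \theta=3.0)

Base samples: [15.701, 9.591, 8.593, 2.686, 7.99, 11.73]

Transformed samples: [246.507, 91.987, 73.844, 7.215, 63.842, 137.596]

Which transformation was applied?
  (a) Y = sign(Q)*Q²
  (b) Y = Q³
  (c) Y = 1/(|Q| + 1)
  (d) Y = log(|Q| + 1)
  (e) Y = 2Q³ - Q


Checking option (a) Y = sign(Q)*Q²:
  Q = 15.701 -> Y = 246.507 ✓
  Q = 9.591 -> Y = 91.987 ✓
  Q = 8.593 -> Y = 73.844 ✓
All samples match this transformation.

(a) sign(Q)*Q²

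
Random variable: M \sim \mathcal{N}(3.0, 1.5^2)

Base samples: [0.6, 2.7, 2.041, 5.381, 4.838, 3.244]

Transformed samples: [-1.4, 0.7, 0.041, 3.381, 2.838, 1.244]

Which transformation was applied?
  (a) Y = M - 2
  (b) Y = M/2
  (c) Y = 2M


Checking option (a) Y = M - 2:
  M = 0.6 -> Y = -1.4 ✓
  M = 2.7 -> Y = 0.7 ✓
  M = 2.041 -> Y = 0.041 ✓
All samples match this transformation.

(a) M - 2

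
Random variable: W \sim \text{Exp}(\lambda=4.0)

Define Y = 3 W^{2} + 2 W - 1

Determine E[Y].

E[Y] = 3*E[W²] + 2*E[W] - 1
E[W] = 0.25
E[W²] = Var(W) + (E[W])² = 0.0625 + 0.0625 = 0.125
E[Y] = 3*0.125 + 2*0.25 - 1 = -0.125

-0.125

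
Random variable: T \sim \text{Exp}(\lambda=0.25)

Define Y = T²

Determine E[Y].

E[T²] = Var(T) + (E[T])² = 16 + 16 = 32

32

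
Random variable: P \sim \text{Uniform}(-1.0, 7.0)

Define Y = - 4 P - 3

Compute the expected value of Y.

For Y = -4P - 3:
E[Y] = -4 * E[P] - 3
E[P] = (-1 + 7)/2 = 3
E[Y] = -4 * 3 - 3 = -15

-15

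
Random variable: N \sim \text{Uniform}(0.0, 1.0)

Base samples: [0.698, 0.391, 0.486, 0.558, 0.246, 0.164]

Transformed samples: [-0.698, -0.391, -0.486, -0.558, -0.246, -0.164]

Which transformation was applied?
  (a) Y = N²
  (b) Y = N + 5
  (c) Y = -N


Checking option (c) Y = -N:
  N = 0.698 -> Y = -0.698 ✓
  N = 0.391 -> Y = -0.391 ✓
  N = 0.486 -> Y = -0.486 ✓
All samples match this transformation.

(c) -N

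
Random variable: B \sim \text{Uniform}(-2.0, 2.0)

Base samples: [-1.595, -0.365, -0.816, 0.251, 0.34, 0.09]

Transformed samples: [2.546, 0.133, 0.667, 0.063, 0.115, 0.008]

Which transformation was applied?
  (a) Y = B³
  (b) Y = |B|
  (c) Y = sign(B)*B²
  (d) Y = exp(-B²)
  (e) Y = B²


Checking option (e) Y = B²:
  B = -1.595 -> Y = 2.546 ✓
  B = -0.365 -> Y = 0.133 ✓
  B = -0.816 -> Y = 0.667 ✓
All samples match this transformation.

(e) B²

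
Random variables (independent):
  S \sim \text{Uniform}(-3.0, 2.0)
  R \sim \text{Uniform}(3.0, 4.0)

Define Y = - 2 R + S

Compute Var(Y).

For independent RVs: Var(aX + bY) = a²Var(X) + b²Var(Y)
Var(S) = 2.0833333
Var(R) = 0.083333333
Var(Y) = 1²*2.0833333 + (-2)²*0.083333333
= 1*2.0833333 + 4*0.083333333 = 2.4166667

2.4166667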